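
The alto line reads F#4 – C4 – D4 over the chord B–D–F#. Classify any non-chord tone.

The harmony at that moment is B minor triad (B, D, F#); C4 is not a chord tone.
It is approached by leap down from F#4 and left by step up to D4.
Leap in, step out — an appoggiatura.

C4 is an appoggiatura.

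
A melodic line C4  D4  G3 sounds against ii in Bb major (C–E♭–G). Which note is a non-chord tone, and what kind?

D4 is an escape tone.

The harmony at that moment is C minor triad (C, E♭, G); D4 is not a chord tone.
It is approached by step up from C4 and left by leap down to G3.
Step in, leap out — an escape tone.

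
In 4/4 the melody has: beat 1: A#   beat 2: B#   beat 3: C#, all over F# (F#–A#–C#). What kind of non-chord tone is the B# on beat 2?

The harmony at that moment is F# major triad (F#, A#, C#); B# is not a chord tone.
It is approached by step up from A# and left by step up to C#.
Step in, step out in the same direction — a passing tone.

Passing tone.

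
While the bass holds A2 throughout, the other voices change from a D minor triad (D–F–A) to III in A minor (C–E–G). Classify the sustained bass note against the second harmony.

Pedal tone (pedal point).

The harmony at that moment is C major triad (C, E, G); A2 is not a chord tone.
It is held over (the same pitch as the preceding A2) and then sustained as the same pitch into the next harmony.
Sustained through a change of harmony — a pedal tone.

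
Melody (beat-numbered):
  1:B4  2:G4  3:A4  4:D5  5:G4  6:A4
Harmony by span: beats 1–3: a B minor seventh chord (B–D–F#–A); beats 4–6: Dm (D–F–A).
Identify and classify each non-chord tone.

The harmony at that moment is B minor seventh chord (B, D, F#, A); G4 is not a chord tone.
It is approached by leap down from B4 and left by step up to A4.
Leap in, step out — an appoggiatura.
The harmony at that moment is D minor triad (D, F, A); G4 is not a chord tone.
It is approached by leap down from D5 and left by step up to A4.
Leap in, step out — an appoggiatura.

G4 (beat 2) — appoggiatura; G4 (beat 5) — appoggiatura.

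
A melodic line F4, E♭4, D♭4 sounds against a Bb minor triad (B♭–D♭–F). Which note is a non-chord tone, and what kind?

The harmony at that moment is B♭ minor triad (B♭, D♭, F); E♭4 is not a chord tone.
It is approached by step down from F4 and left by step down to D♭4.
Step in, step out in the same direction — a passing tone.

E♭4 is a passing tone.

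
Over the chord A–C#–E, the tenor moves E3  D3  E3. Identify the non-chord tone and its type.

The harmony at that moment is A major triad (A, C#, E); D3 is not a chord tone.
It is approached by step down from E3 and left by step up to E3.
Step away and step back to the same note — a neighbor tone (lower neighbor).

D3 is a neighbor tone.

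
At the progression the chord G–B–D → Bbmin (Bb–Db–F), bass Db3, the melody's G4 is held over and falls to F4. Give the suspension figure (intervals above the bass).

4–3 suspension.

At the second chord the bass is Db3. The suspended G4 lies a fourth above the bass; after resolving down by step to F4, the interval above the bass becomes a third.
Suspension figures are named by those two intervals: 4–3.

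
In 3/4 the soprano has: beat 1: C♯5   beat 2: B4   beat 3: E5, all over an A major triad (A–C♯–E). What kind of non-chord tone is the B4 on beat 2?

The harmony at that moment is A major triad (A, C♯, E); B4 is not a chord tone.
It is approached by step down from C♯5 and left by leap up to E5.
Step in, leap out, on a weak beat — an escape tone.

Escape tone.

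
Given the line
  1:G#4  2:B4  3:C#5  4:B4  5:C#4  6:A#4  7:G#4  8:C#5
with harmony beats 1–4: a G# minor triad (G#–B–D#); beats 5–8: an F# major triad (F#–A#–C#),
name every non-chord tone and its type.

The harmony at that moment is G# minor triad (G#, B, D#); C#5 is not a chord tone.
It is approached by step up from B4 and left by step down to B4.
Step away and step back to the same note — a neighbor tone (upper neighbor).
The harmony at that moment is F# major triad (F#, A#, C#); G#4 is not a chord tone.
It is approached by step down from A#4 and left by leap up to C#5.
Step in, leap out — an escape tone.

C#5 (beat 3) — neighbor tone; G#4 (beat 7) — escape tone.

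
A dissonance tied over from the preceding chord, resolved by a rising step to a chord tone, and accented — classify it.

Approach: by preparation — the pitch is first a chord tone, then held (tied or repeated) while the harmony changes under it. Departure: up by step. Metric position: strong.
A prepared dissonance that resolves upward by step — a retardation. (The same figure resolving downward would be a suspension.)

Retardation.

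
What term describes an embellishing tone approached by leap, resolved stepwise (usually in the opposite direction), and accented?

Approach: by leap. Departure: by step. Metric position: strong.
Leap in, step out, in a metrically strong position — an appoggiatura. (It is the mirror image of the escape tone, which steps in and leaps out from a weak position.)

Appoggiatura.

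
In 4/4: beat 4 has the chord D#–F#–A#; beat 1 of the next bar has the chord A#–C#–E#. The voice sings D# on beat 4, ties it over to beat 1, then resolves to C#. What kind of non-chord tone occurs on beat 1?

Suspension.

The harmony at that moment is A# minor triad (A#, C#, E#); D# is not a chord tone.
It is held over (the same pitch as the preceding D#) and left by step down to C#.
Held over from the previous chord and resolving down by step — a suspension.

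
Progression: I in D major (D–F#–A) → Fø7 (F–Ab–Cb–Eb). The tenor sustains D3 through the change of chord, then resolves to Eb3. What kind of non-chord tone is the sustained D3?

D3 is a retardation.

The harmony at that moment is F half-diminished seventh chord (F, Ab, Cb, Eb); D3 is not a chord tone.
It is held over (the same pitch as the preceding D3) and left by step up to Eb3.
Held over from the previous chord and resolving up by step — a retardation.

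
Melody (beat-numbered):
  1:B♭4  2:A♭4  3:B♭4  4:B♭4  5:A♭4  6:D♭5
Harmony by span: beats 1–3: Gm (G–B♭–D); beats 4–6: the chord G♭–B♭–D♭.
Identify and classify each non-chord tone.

A♭4 (beat 2) — neighbor tone; A♭4 (beat 5) — escape tone.

The harmony at that moment is G minor triad (G, B♭, D); A♭4 is not a chord tone.
It is approached by step down from B♭4 and left by step up to B♭4.
Step away and step back to the same note — a neighbor tone (lower neighbor).
The harmony at that moment is G♭ major triad (G♭, B♭, D♭); A♭4 is not a chord tone.
It is approached by step down from B♭4 and left by leap up to D♭5.
Step in, leap out — an escape tone.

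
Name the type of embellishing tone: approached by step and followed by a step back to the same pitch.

Approach: by step. Departure: by step in the opposite direction, back to the starting pitch.
Stepwise on both sides but reversing to return to the same chord tone — a neighbor tone. (Had it continued onward in the same direction it would be a passing tone instead.)

Neighbor tone.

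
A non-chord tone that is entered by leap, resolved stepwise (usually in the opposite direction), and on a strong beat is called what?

Appoggiatura.

Approach: by leap. Departure: by step. Metric position: strong.
Leap in, step out, in a metrically strong position — an appoggiatura. (It is the mirror image of the escape tone, which steps in and leaps out from a weak position.)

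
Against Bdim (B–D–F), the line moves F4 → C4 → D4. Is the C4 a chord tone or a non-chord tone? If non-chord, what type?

The harmony at that moment is B diminished triad (B, D, F); C4 is not a chord tone.
It is approached by leap down from F4 and left by step up to D4.
Leap in, step out — an appoggiatura.

Non-chord tone — an appoggiatura.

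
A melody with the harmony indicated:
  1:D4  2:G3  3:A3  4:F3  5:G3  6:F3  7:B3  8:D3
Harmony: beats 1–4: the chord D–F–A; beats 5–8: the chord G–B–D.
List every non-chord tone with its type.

The harmony at that moment is D minor triad (D, F, A); G3 is not a chord tone.
It is approached by leap down from D4 and left by step up to A3.
Leap in, step out — an appoggiatura.
The harmony at that moment is G major triad (G, B, D); F3 is not a chord tone.
It is approached by step down from G3 and left by leap up to B3.
Step in, leap out — an escape tone.

G3 (beat 2) — appoggiatura; F3 (beat 6) — escape tone.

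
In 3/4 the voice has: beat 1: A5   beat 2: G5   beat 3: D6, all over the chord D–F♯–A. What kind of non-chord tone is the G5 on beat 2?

Escape tone.

The harmony at that moment is D major triad (D, F♯, A); G5 is not a chord tone.
It is approached by step down from A5 and left by leap up to D6.
Step in, leap out, on a weak beat — an escape tone.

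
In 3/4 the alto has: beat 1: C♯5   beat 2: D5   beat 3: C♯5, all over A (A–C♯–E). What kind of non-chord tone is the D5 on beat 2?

The harmony at that moment is A major triad (A, C♯, E); D5 is not a chord tone.
It is approached by step up from C♯5 and left by step down to C♯5.
Step away and step back to the same note — a neighbor tone (upper neighbor).

Upper neighbor tone.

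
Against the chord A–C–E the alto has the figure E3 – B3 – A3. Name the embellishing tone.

B3 is an appoggiatura.

The harmony at that moment is A minor triad (A, C, E); B3 is not a chord tone.
It is approached by leap up from E3 and left by step down to A3.
Leap in, step out — an appoggiatura.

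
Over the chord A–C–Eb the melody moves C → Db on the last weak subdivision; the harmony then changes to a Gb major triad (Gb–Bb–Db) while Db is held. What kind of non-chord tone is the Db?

Db is an anticipation.

The harmony at that moment is A diminished triad (A, C, Eb); Db is not a chord tone.
It is approached by step up from C and then sustained as the same pitch into the next harmony.
Arriving early and becoming a chord tone when the harmony changes — an anticipation.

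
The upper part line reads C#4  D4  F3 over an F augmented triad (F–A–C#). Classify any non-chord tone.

The harmony at that moment is F augmented triad (F, A, C#); D4 is not a chord tone.
It is approached by step up from C#4 and left by leap down to F3.
Step in, leap out — an escape tone.

D4 is an escape tone.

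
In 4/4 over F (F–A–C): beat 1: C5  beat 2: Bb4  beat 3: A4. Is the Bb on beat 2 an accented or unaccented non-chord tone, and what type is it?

The harmony at that moment is F major triad (F, A, C); Bb4 is not a chord tone.
It is approached by step down from C5 and left by step down to A4.
Step in, step out in the same direction — a passing tone.
It falls on a weak beat, so it is unaccented.

Unaccented passing tone.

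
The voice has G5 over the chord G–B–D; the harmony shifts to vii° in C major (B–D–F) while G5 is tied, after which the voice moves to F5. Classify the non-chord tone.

The harmony at that moment is B diminished triad (B, D, F); G5 is not a chord tone.
It is held over (the same pitch as the preceding G5) and left by step down to F5.
Held over from the previous chord and resolving down by step — a suspension.

G5 is a suspension.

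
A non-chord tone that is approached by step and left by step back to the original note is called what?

Neighbor tone.

Approach: by step. Departure: by step in the opposite direction, back to the starting pitch.
Stepwise on both sides but reversing to return to the same chord tone — a neighbor tone. (Had it continued onward in the same direction it would be a passing tone instead.)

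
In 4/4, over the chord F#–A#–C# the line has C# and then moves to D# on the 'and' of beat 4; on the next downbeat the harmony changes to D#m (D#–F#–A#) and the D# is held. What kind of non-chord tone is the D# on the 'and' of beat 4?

The harmony at that moment is F# major triad (F#, A#, C#); D# is not a chord tone.
It is approached by step up from C# and then sustained as the same pitch into the next harmony.
Arriving early and becoming a chord tone when the harmony changes — an anticipation.

Anticipation.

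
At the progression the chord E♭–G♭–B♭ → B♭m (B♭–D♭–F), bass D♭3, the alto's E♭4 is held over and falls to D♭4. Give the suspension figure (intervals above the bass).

At the second chord the bass is D♭3. The suspended E♭4 lies a ninth above the bass; after resolving down by step to D♭4, the interval above the bass becomes an octave.
Suspension figures are named by those two intervals: 9–8.

9–8 suspension.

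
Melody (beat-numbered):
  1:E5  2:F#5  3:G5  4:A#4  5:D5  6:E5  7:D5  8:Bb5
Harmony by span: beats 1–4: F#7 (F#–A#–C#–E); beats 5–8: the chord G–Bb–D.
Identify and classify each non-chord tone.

G5 (beat 3) — escape tone; E5 (beat 6) — neighbor tone.

The harmony at that moment is F# dominant seventh chord (F#, A#, C#, E); G5 is not a chord tone.
It is approached by step up from F#5 and left by leap down to A#4.
Step in, leap out — an escape tone.
The harmony at that moment is G minor triad (G, Bb, D); E5 is not a chord tone.
It is approached by step up from D5 and left by step down to D5.
Step away and step back to the same note — a neighbor tone (upper neighbor).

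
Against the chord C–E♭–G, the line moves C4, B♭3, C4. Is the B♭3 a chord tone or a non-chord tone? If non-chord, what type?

Non-chord tone — a neighbor tone.

The harmony at that moment is C minor triad (C, E♭, G); B♭3 is not a chord tone.
It is approached by step down from C4 and left by step up to C4.
Step away and step back to the same note — a neighbor tone (lower neighbor).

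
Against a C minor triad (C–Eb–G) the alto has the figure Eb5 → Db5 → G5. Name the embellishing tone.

Db5 is an escape tone.

The harmony at that moment is C minor triad (C, Eb, G); Db5 is not a chord tone.
It is approached by step down from Eb5 and left by leap up to G5.
Step in, leap out — an escape tone.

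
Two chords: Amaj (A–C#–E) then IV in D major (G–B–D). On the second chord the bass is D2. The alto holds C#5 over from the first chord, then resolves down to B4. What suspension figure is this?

7–6 suspension.

At the second chord the bass is D2. The suspended C#5 lies a seventh above the bass; after resolving down by step to B4, the interval above the bass becomes a sixth.
Suspension figures are named by those two intervals: 7–6.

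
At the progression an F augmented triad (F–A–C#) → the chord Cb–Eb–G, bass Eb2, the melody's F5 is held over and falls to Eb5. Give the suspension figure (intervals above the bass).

9–8 suspension.

At the second chord the bass is Eb2. The suspended F5 lies a ninth above the bass; after resolving down by step to Eb5, the interval above the bass becomes an octave.
Suspension figures are named by those two intervals: 9–8.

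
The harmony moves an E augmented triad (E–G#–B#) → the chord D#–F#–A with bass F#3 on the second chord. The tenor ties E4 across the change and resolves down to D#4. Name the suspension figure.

7–6 suspension.

At the second chord the bass is F#3. The suspended E4 lies a seventh above the bass; after resolving down by step to D#4, the interval above the bass becomes a sixth.
Suspension figures are named by those two intervals: 7–6.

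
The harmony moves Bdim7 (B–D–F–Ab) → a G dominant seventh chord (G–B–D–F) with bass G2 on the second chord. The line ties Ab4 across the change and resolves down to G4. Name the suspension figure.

At the second chord the bass is G2. The suspended Ab4 lies a ninth above the bass; after resolving down by step to G4, the interval above the bass becomes an octave.
Suspension figures are named by those two intervals: 9–8.

9–8 suspension.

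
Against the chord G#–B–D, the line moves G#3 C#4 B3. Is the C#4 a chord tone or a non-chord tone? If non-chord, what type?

The harmony at that moment is G# diminished triad (G#, B, D); C#4 is not a chord tone.
It is approached by leap up from G#3 and left by step down to B3.
Leap in, step out — an appoggiatura.

Non-chord tone — an appoggiatura.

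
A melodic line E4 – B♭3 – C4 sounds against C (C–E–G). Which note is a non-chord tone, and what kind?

The harmony at that moment is C major triad (C, E, G); B♭3 is not a chord tone.
It is approached by leap down from E4 and left by step up to C4.
Leap in, step out — an appoggiatura.

B♭3 is an appoggiatura.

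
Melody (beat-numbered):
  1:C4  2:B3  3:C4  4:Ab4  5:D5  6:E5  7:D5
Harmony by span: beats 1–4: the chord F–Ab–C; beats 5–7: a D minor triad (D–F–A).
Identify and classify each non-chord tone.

B3 (beat 2) — neighbor tone; E5 (beat 6) — neighbor tone.

The harmony at that moment is F minor triad (F, Ab, C); B3 is not a chord tone.
It is approached by step down from C4 and left by step up to C4.
Step away and step back to the same note — a neighbor tone (lower neighbor).
The harmony at that moment is D minor triad (D, F, A); E5 is not a chord tone.
It is approached by step up from D5 and left by step down to D5.
Step away and step back to the same note — a neighbor tone (upper neighbor).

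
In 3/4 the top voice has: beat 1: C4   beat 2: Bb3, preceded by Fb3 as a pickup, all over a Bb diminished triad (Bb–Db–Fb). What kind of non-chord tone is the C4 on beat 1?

Appoggiatura.

The harmony at that moment is Bb diminished triad (Bb, Db, Fb); C4 is not a chord tone.
It is approached by leap up from Fb3 and left by step down to Bb3.
Leap in, step out, metrically accented — an appoggiatura.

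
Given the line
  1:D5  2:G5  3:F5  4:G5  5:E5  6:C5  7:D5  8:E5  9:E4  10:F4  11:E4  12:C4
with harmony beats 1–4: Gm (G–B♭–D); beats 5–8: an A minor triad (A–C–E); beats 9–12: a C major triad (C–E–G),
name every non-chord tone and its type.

F5 (beat 3) — neighbor tone; D5 (beat 7) — passing tone; F4 (beat 10) — neighbor tone.

The harmony at that moment is G minor triad (G, B♭, D); F5 is not a chord tone.
It is approached by step down from G5 and left by step up to G5.
Step away and step back to the same note — a neighbor tone (lower neighbor).
The harmony at that moment is A minor triad (A, C, E); D5 is not a chord tone.
It is approached by step up from C5 and left by step up to E5.
Step in, step out in the same direction — a passing tone.
The harmony at that moment is C major triad (C, E, G); F4 is not a chord tone.
It is approached by step up from E4 and left by step down to E4.
Step away and step back to the same note — a neighbor tone (upper neighbor).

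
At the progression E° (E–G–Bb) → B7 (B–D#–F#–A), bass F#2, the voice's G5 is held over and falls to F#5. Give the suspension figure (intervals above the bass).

At the second chord the bass is F#2. The suspended G5 lies a ninth above the bass; after resolving down by step to F#5, the interval above the bass becomes an octave.
Suspension figures are named by those two intervals: 9–8.

9–8 suspension.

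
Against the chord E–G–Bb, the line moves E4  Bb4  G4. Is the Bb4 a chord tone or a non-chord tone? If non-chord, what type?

E diminished triad contains E, G, Bb; Bb is the fifth, so it is a chord tone.

Chord tone (the fifth of E diminished triad).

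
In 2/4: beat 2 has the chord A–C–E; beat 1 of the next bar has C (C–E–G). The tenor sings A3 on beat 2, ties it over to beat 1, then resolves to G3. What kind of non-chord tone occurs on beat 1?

The harmony at that moment is C major triad (C, E, G); A3 is not a chord tone.
It is held over (the same pitch as the preceding A3) and left by step down to G3.
Held over from the previous chord and resolving down by step — a suspension.

Suspension.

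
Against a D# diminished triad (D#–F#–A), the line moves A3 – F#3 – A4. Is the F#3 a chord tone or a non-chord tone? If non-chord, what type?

D# diminished triad contains D#, F#, A; F# is the third, so it is a chord tone.

Chord tone (the third of D# diminished triad).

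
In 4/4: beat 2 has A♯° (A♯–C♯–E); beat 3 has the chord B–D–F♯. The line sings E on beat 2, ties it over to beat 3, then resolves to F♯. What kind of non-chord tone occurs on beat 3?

The harmony at that moment is B minor triad (B, D, F♯); E is not a chord tone.
It is held over (the same pitch as the preceding E) and left by step up to F♯.
Held over from the previous chord and resolving up by step — a retardation.

Retardation.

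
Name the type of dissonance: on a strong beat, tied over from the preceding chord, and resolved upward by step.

Retardation.

Approach: by preparation — the pitch is first a chord tone, then held (tied or repeated) while the harmony changes under it. Departure: up by step. Metric position: strong.
A prepared dissonance that resolves upward by step — a retardation. (The same figure resolving downward would be a suspension.)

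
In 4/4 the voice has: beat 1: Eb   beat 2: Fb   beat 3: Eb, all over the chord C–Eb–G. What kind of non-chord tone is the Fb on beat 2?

Upper neighbor tone.

The harmony at that moment is C minor triad (C, Eb, G); Fb is not a chord tone.
It is approached by step up from Eb and left by step down to Eb.
Step away and step back to the same note — a neighbor tone (upper neighbor).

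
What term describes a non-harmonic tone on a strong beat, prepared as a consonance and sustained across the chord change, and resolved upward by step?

Retardation.

Approach: by preparation — the pitch is first a chord tone, then held (tied or repeated) while the harmony changes under it. Departure: up by step. Metric position: strong.
A prepared dissonance that resolves upward by step — a retardation. (The same figure resolving downward would be a suspension.)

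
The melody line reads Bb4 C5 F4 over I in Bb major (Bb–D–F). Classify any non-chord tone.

The harmony at that moment is Bb major triad (Bb, D, F); C5 is not a chord tone.
It is approached by step up from Bb4 and left by leap down to F4.
Step in, leap out — an escape tone.

C5 is an escape tone.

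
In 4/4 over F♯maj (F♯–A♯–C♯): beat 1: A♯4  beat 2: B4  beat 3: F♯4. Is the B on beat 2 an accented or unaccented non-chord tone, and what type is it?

The harmony at that moment is F♯ major triad (F♯, A♯, C♯); B4 is not a chord tone.
It is approached by step up from A♯4 and left by leap down to F♯4.
Step in, leap out — an escape tone.
It falls on a weak beat, so it is unaccented.

Unaccented escape tone.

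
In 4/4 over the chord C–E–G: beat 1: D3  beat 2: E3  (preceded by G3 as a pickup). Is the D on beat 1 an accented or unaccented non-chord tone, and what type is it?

The harmony at that moment is C major triad (C, E, G); D3 is not a chord tone.
It is approached by leap down from G3 and left by step up to E3.
Leap in, step out — an appoggiatura.
It falls on the downbeat, so it is accented.

Accented appoggiatura.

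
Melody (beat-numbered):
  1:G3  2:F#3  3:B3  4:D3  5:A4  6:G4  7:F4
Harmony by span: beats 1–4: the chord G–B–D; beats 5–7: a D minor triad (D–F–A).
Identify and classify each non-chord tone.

F#3 (beat 2) — escape tone; G4 (beat 6) — passing tone.

The harmony at that moment is G major triad (G, B, D); F#3 is not a chord tone.
It is approached by step down from G3 and left by leap up to B3.
Step in, leap out — an escape tone.
The harmony at that moment is D minor triad (D, F, A); G4 is not a chord tone.
It is approached by step down from A4 and left by step down to F4.
Step in, step out in the same direction — a passing tone.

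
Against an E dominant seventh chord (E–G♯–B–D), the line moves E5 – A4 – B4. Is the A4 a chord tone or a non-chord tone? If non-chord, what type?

The harmony at that moment is E dominant seventh chord (E, G♯, B, D); A4 is not a chord tone.
It is approached by leap down from E5 and left by step up to B4.
Leap in, step out — an appoggiatura.

Non-chord tone — an appoggiatura.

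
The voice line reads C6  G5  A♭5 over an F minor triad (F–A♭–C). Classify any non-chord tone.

The harmony at that moment is F minor triad (F, A♭, C); G5 is not a chord tone.
It is approached by leap down from C6 and left by step up to A♭5.
Leap in, step out — an appoggiatura.

G5 is an appoggiatura.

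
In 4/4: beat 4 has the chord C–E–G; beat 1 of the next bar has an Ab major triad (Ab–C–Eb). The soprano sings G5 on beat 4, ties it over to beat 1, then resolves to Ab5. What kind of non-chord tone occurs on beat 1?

Retardation.

The harmony at that moment is Ab major triad (Ab, C, Eb); G5 is not a chord tone.
It is held over (the same pitch as the preceding G5) and left by step up to Ab5.
Held over from the previous chord and resolving up by step — a retardation.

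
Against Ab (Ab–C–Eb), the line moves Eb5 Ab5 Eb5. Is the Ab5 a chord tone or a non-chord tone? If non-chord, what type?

Chord tone (the root of Ab major triad).

Ab major triad contains Ab, C, Eb; Ab is the root, so it is a chord tone.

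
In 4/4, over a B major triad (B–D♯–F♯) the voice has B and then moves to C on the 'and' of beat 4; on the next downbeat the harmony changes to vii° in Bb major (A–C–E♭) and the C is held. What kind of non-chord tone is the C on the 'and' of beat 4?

Anticipation.

The harmony at that moment is B major triad (B, D♯, F♯); C is not a chord tone.
It is approached by step up from B and then sustained as the same pitch into the next harmony.
Arriving early and becoming a chord tone when the harmony changes — an anticipation.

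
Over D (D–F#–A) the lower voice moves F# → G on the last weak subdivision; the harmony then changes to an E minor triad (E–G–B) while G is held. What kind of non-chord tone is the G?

G is an anticipation.

The harmony at that moment is D major triad (D, F#, A); G is not a chord tone.
It is approached by step up from F# and then sustained as the same pitch into the next harmony.
Arriving early and becoming a chord tone when the harmony changes — an anticipation.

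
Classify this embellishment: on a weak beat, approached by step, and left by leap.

Approach: by step. Departure: by leap. Metric position: weak.
Step in, leap out, from a weak position — an escape tone (échappée). (It is the mirror image of the appoggiatura, which leaps in and steps out on a strong beat.)

Escape tone.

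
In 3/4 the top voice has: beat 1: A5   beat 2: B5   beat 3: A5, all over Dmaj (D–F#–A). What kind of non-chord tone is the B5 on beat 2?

Upper neighbor tone.

The harmony at that moment is D major triad (D, F#, A); B5 is not a chord tone.
It is approached by step up from A5 and left by step down to A5.
Step away and step back to the same note — a neighbor tone (upper neighbor).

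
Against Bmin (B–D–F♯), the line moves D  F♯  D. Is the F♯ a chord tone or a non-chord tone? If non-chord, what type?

B minor triad contains B, D, F♯; F♯ is the fifth, so it is a chord tone.

Chord tone (the fifth of B minor triad).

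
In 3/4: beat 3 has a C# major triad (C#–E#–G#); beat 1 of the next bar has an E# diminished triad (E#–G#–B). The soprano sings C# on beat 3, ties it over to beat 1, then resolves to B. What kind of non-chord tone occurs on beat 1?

The harmony at that moment is E# diminished triad (E#, G#, B); C# is not a chord tone.
It is held over (the same pitch as the preceding C#) and left by step down to B.
Held over from the previous chord and resolving down by step — a suspension.

Suspension.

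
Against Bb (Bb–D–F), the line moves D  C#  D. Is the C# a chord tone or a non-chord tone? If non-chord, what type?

Non-chord tone — a neighbor tone.

The harmony at that moment is Bb major triad (Bb, D, F); C# is not a chord tone.
It is approached by step down from D and left by step up to D.
Step away and step back to the same note — a neighbor tone (lower neighbor).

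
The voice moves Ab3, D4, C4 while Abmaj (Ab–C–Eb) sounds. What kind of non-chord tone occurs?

D4 is an appoggiatura.

The harmony at that moment is Ab major triad (Ab, C, Eb); D4 is not a chord tone.
It is approached by leap up from Ab3 and left by step down to C4.
Leap in, step out — an appoggiatura.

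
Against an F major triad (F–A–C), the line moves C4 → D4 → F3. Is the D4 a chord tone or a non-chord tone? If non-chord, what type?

Non-chord tone — an escape tone.

The harmony at that moment is F major triad (F, A, C); D4 is not a chord tone.
It is approached by step up from C4 and left by leap down to F3.
Step in, leap out — an escape tone.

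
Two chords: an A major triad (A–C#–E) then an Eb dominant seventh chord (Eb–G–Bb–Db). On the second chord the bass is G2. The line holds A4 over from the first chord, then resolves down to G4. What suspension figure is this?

9–8 suspension.

At the second chord the bass is G2. The suspended A4 lies a ninth above the bass; after resolving down by step to G4, the interval above the bass becomes an octave.
Suspension figures are named by those two intervals: 9–8.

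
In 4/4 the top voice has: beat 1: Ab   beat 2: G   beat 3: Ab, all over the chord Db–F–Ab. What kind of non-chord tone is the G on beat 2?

The harmony at that moment is Db major triad (Db, F, Ab); G is not a chord tone.
It is approached by step down from Ab and left by step up to Ab.
Step away and step back to the same note — a neighbor tone (lower neighbor).

Lower neighbor tone.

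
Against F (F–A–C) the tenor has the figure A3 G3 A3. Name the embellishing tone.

The harmony at that moment is F major triad (F, A, C); G3 is not a chord tone.
It is approached by step down from A3 and left by step up to A3.
Step away and step back to the same note — a neighbor tone (lower neighbor).

G3 is a neighbor tone.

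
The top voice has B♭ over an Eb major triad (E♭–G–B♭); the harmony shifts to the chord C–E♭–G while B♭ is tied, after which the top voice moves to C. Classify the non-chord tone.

The harmony at that moment is C minor triad (C, E♭, G); B♭ is not a chord tone.
It is held over (the same pitch as the preceding B♭) and left by step up to C.
Held over from the previous chord and resolving up by step — a retardation.

B♭ is a retardation.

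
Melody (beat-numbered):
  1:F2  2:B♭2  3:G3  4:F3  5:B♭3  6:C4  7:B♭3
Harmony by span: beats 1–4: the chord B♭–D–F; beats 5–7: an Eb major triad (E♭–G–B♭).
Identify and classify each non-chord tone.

The harmony at that moment is B♭ major triad (B♭, D, F); G3 is not a chord tone.
It is approached by leap up from B♭2 and left by step down to F3.
Leap in, step out — an appoggiatura.
The harmony at that moment is E♭ major triad (E♭, G, B♭); C4 is not a chord tone.
It is approached by step up from B♭3 and left by step down to B♭3.
Step away and step back to the same note — a neighbor tone (upper neighbor).

G3 (beat 3) — appoggiatura; C4 (beat 6) — neighbor tone.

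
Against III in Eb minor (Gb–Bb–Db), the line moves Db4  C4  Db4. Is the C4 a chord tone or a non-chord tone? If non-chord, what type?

The harmony at that moment is Gb major triad (Gb, Bb, Db); C4 is not a chord tone.
It is approached by step down from Db4 and left by step up to Db4.
Step away and step back to the same note — a neighbor tone (lower neighbor).

Non-chord tone — a neighbor tone.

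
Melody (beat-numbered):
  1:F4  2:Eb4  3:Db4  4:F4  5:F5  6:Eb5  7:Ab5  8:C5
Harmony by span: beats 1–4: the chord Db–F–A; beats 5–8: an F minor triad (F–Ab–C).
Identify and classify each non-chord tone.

The harmony at that moment is Db augmented triad (Db, F, A); Eb4 is not a chord tone.
It is approached by step down from F4 and left by step down to Db4.
Step in, step out in the same direction — a passing tone.
The harmony at that moment is F minor triad (F, Ab, C); Eb5 is not a chord tone.
It is approached by step down from F5 and left by leap up to Ab5.
Step in, leap out — an escape tone.

Eb4 (beat 2) — passing tone; Eb5 (beat 6) — escape tone.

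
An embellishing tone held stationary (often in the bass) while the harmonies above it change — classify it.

Pedal tone.

Approach: none. Departure: none — a single pitch is sustained while the chords change around it, passing through harmonies that do not contain it.
No melodic motion at all; the dissonance is created entirely by the moving harmonies against the stationary note — a pedal tone (pedal point).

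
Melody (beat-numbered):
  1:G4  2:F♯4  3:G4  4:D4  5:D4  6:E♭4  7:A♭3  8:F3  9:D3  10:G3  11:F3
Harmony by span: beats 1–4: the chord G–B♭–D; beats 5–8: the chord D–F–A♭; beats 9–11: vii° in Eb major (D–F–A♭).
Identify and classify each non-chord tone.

F♯4 (beat 2) — neighbor tone; E♭4 (beat 6) — escape tone; G3 (beat 10) — appoggiatura.

The harmony at that moment is G minor triad (G, B♭, D); F♯4 is not a chord tone.
It is approached by step down from G4 and left by step up to G4.
Step away and step back to the same note — a neighbor tone (lower neighbor).
The harmony at that moment is D diminished triad (D, F, A♭); E♭4 is not a chord tone.
It is approached by step up from D4 and left by leap down to A♭3.
Step in, leap out — an escape tone.
The harmony at that moment is D diminished triad (D, F, A♭); G3 is not a chord tone.
It is approached by leap up from D3 and left by step down to F3.
Leap in, step out — an appoggiatura.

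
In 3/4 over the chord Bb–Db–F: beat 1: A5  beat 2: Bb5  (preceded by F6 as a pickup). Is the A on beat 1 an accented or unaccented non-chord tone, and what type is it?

The harmony at that moment is Bb minor triad (Bb, Db, F); A5 is not a chord tone.
It is approached by leap down from F6 and left by step up to Bb5.
Leap in, step out — an appoggiatura.
It falls on the downbeat, so it is accented.

Accented appoggiatura.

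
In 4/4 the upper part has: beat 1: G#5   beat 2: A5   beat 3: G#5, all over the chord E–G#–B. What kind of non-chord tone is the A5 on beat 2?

The harmony at that moment is E major triad (E, G#, B); A5 is not a chord tone.
It is approached by step up from G#5 and left by step down to G#5.
Step away and step back to the same note — a neighbor tone (upper neighbor).

Upper neighbor tone.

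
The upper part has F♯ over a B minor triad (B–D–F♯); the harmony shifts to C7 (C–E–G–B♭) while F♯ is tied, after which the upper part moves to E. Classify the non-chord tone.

F♯ is a suspension.

The harmony at that moment is C dominant seventh chord (C, E, G, B♭); F♯ is not a chord tone.
It is held over (the same pitch as the preceding F♯) and left by step down to E.
Held over from the previous chord and resolving down by step — a suspension.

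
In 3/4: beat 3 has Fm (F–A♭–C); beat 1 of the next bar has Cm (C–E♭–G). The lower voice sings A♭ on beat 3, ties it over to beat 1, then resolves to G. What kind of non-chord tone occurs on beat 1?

Suspension.

The harmony at that moment is C minor triad (C, E♭, G); A♭ is not a chord tone.
It is held over (the same pitch as the preceding A♭) and left by step down to G.
Held over from the previous chord and resolving down by step — a suspension.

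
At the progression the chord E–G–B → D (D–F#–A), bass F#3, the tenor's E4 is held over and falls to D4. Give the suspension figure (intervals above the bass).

7–6 suspension.

At the second chord the bass is F#3. The suspended E4 lies a seventh above the bass; after resolving down by step to D4, the interval above the bass becomes a sixth.
Suspension figures are named by those two intervals: 7–6.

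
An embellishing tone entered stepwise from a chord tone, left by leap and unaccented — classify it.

Escape tone.

Approach: by step. Departure: by leap. Metric position: weak.
Step in, leap out, from a weak position — an escape tone (échappée). (It is the mirror image of the appoggiatura, which leaps in and steps out on a strong beat.)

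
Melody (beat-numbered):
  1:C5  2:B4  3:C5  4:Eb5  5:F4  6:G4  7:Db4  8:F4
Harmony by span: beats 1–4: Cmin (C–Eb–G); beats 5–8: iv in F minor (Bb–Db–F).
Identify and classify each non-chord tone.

B4 (beat 2) — neighbor tone; G4 (beat 6) — escape tone.

The harmony at that moment is C minor triad (C, Eb, G); B4 is not a chord tone.
It is approached by step down from C5 and left by step up to C5.
Step away and step back to the same note — a neighbor tone (lower neighbor).
The harmony at that moment is Bb minor triad (Bb, Db, F); G4 is not a chord tone.
It is approached by step up from F4 and left by leap down to Db4.
Step in, leap out — an escape tone.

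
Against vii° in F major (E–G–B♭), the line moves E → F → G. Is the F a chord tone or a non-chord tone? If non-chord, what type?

The harmony at that moment is E diminished triad (E, G, B♭); F is not a chord tone.
It is approached by step up from E and left by step up to G.
Step in, step out in the same direction — a passing tone.

Non-chord tone — a passing tone.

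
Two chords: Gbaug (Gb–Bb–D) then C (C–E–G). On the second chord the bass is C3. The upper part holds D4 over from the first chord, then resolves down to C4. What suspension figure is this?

At the second chord the bass is C3. The suspended D4 lies a ninth above the bass; after resolving down by step to C4, the interval above the bass becomes an octave.
Suspension figures are named by those two intervals: 9–8.

9–8 suspension.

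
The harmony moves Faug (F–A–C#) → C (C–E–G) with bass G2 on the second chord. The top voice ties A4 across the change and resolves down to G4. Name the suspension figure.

9–8 suspension.

At the second chord the bass is G2. The suspended A4 lies a ninth above the bass; after resolving down by step to G4, the interval above the bass becomes an octave.
Suspension figures are named by those two intervals: 9–8.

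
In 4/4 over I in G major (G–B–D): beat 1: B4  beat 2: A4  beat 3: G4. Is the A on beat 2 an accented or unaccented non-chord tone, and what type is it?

Unaccented passing tone.

The harmony at that moment is G major triad (G, B, D); A4 is not a chord tone.
It is approached by step down from B4 and left by step down to G4.
Step in, step out in the same direction — a passing tone.
It falls on a weak beat, so it is unaccented.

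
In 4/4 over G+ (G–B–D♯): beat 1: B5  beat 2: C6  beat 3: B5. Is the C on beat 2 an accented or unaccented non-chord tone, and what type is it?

The harmony at that moment is G augmented triad (G, B, D♯); C6 is not a chord tone.
It is approached by step up from B5 and left by step down to B5.
Step away and step back to the same note — a neighbor tone (upper neighbor).
It falls on a weak beat, so it is unaccented.

Unaccented neighbor tone.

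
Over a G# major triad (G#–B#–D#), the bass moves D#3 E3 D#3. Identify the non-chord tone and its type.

E3 is a neighbor tone.

The harmony at that moment is G# major triad (G#, B#, D#); E3 is not a chord tone.
It is approached by step up from D#3 and left by step down to D#3.
Step away and step back to the same note — a neighbor tone (upper neighbor).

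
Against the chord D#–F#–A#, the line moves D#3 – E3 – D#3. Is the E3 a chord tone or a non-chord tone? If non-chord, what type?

The harmony at that moment is D# minor triad (D#, F#, A#); E3 is not a chord tone.
It is approached by step up from D#3 and left by step down to D#3.
Step away and step back to the same note — a neighbor tone (upper neighbor).

Non-chord tone — a neighbor tone.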